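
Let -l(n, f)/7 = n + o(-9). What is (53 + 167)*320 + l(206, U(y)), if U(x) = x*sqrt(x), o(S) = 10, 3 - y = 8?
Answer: 68888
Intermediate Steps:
y = -5 (y = 3 - 1*8 = 3 - 8 = -5)
U(x) = x**(3/2)
l(n, f) = -70 - 7*n (l(n, f) = -7*(n + 10) = -7*(10 + n) = -70 - 7*n)
(53 + 167)*320 + l(206, U(y)) = (53 + 167)*320 + (-70 - 7*206) = 220*320 + (-70 - 1442) = 70400 - 1512 = 68888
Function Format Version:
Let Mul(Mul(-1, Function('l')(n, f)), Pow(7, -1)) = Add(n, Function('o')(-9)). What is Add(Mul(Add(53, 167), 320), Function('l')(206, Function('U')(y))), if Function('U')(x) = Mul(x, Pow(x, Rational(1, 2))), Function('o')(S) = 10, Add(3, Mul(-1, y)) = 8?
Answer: 68888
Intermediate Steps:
y = -5 (y = Add(3, Mul(-1, 8)) = Add(3, -8) = -5)
Function('U')(x) = Pow(x, Rational(3, 2))
Function('l')(n, f) = Add(-70, Mul(-7, n)) (Function('l')(n, f) = Mul(-7, Add(n, 10)) = Mul(-7, Add(10, n)) = Add(-70, Mul(-7, n)))
Add(Mul(Add(53, 167), 320), Function('l')(206, Function('U')(y))) = Add(Mul(Add(53, 167), 320), Add(-70, Mul(-7, 206))) = Add(Mul(220, 320), Add(-70, -1442)) = Add(70400, -1512) = 68888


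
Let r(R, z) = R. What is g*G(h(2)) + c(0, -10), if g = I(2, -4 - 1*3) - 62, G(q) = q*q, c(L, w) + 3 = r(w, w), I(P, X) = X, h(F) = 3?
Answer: -634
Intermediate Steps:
c(L, w) = -3 + w
G(q) = q²
g = -69 (g = (-4 - 1*3) - 62 = (-4 - 3) - 62 = -7 - 62 = -69)
g*G(h(2)) + c(0, -10) = -69*3² + (-3 - 10) = -69*9 - 13 = -621 - 13 = -634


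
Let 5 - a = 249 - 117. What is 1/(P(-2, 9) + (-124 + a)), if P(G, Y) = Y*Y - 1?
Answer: -1/171 ≈ -0.0058480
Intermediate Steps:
P(G, Y) = -1 + Y² (P(G, Y) = Y² - 1 = -1 + Y²)
a = -127 (a = 5 - (249 - 117) = 5 - 1*132 = 5 - 132 = -127)
1/(P(-2, 9) + (-124 + a)) = 1/((-1 + 9²) + (-124 - 127)) = 1/((-1 + 81) - 251) = 1/(80 - 251) = 1/(-171) = -1/171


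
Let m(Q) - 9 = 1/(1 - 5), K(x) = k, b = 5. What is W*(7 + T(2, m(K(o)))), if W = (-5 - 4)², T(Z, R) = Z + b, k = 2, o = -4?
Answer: 1134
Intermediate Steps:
K(x) = 2
m(Q) = 35/4 (m(Q) = 9 + 1/(1 - 5) = 9 + 1/(-4) = 9 - ¼ = 35/4)
T(Z, R) = 5 + Z (T(Z, R) = Z + 5 = 5 + Z)
W = 81 (W = (-9)² = 81)
W*(7 + T(2, m(K(o)))) = 81*(7 + (5 + 2)) = 81*(7 + 7) = 81*14 = 1134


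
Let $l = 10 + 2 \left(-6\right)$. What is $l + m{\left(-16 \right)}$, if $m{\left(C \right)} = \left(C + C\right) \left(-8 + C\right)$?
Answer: $766$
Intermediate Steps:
$m{\left(C \right)} = 2 C \left(-8 + C\right)$
$l = -2$ ($l = 10 - 12 = -2$)
$l + m{\left(-16 \right)} = -2 + 2 \left(-16\right) \left(-8 - 16\right) = -2 + 2 \left(-16\right) \left(-24\right) = -2 + 768 = 766$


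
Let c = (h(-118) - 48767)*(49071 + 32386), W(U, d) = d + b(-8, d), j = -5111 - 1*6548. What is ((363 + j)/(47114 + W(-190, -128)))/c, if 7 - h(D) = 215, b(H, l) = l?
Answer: 5648/93466635195675 ≈ 6.0428e-11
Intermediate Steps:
j = -11659 (j = -5111 - 6548 = -11659)
W(U, d) = 2*d (W(U, d) = d + d = 2*d)
h(D) = -208 (h(D) = 7 - 1*215 = 7 - 215 = -208)
c = -3989356575 (c = (-208 - 48767)*(49071 + 32386) = -48975*81457 = -3989356575)
((363 + j)/(47114 + W(-190, -128)))/c = ((363 - 11659)/(47114 + 2*(-128)))/(-3989356575) = -11296/(47114 - 256)*(-1/3989356575) = -11296/46858*(-1/3989356575) = -11296*1/46858*(-1/3989356575) = -5648/23429*(-1/3989356575) = 5648/93466635195675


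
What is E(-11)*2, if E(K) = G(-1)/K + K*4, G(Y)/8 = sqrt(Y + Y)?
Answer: -88 - 16*I*sqrt(2)/11 ≈ -88.0 - 2.057*I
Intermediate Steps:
G(Y) = 8*sqrt(2)*sqrt(Y) (G(Y) = 8*sqrt(Y + Y) = 8*sqrt(2*Y) = 8*(sqrt(2)*sqrt(Y)) = 8*sqrt(2)*sqrt(Y))
E(K) = 4*K + 8*I*sqrt(2)/K (E(K) = (8*sqrt(2)*sqrt(-1))/K + K*4 = (8*sqrt(2)*I)/K + 4*K = (8*I*sqrt(2))/K + 4*K = 8*I*sqrt(2)/K + 4*K = 4*K + 8*I*sqrt(2)/K)
E(-11)*2 = (4*(-11) + 8*I*sqrt(2)/(-11))*2 = (-44 + 8*I*sqrt(2)*(-1/11))*2 = (-44 - 8*I*sqrt(2)/11)*2 = -88 - 16*I*sqrt(2)/11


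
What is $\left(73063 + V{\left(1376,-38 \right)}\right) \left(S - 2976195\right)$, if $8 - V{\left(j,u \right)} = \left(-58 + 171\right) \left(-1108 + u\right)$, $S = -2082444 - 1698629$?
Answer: $-1368813021492$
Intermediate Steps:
$S = -3781073$ ($S = -2082444 - 1698629 = -3781073$)
$V{\left(j,u \right)} = 125212 - 113 u$ ($V{\left(j,u \right)} = 8 - \left(-58 + 171\right) \left(-1108 + u\right) = 8 - 113 \left(-1108 + u\right) = 8 - \left(-125204 + 113 u\right) = 125212 - 113 u$)
$\left(73063 + V{\left(1376,-38 \right)}\right) \left(S - 2976195\right) = \left(73063 + \left(125212 - -4294\right)\right) \left(-3781073 - 2976195\right) = \left(73063 + \left(125212 + 4294\right)\right) \left(-6757268\right) = \left(73063 + 129506\right) \left(-6757268\right) = 202569 \left(-6757268\right) = -1368813021492$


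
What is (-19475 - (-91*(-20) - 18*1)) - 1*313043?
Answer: -334320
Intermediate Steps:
(-19475 - (-91*(-20) - 18*1)) - 1*313043 = (-19475 - (1820 - 18)) - 313043 = (-19475 - 1*1802) - 313043 = (-19475 - 1802) - 313043 = -21277 - 313043 = -334320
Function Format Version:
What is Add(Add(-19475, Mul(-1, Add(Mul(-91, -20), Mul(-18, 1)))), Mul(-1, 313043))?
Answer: -334320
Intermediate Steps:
Add(Add(-19475, Mul(-1, Add(Mul(-91, -20), Mul(-18, 1)))), Mul(-1, 313043)) = Add(Add(-19475, Mul(-1, Add(1820, -18))), -313043) = Add(Add(-19475, Mul(-1, 1802)), -313043) = Add(Add(-19475, -1802), -313043) = Add(-21277, -313043) = -334320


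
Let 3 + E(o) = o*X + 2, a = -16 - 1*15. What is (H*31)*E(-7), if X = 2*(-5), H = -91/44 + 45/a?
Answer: -331269/44 ≈ -7528.8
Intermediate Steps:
a = -31 (a = -16 - 15 = -31)
H = -4801/1364 (H = -91/44 + 45/(-31) = -91*1/44 + 45*(-1/31) = -91/44 - 45/31 = -4801/1364 ≈ -3.5198)
X = -10
E(o) = -1 - 10*o (E(o) = -3 + (o*(-10) + 2) = -3 + (-10*o + 2) = -3 + (2 - 10*o) = -1 - 10*o)
(H*31)*E(-7) = (-4801/1364*31)*(-1 - 10*(-7)) = -4801*(-1 + 70)/44 = -4801/44*69 = -331269/44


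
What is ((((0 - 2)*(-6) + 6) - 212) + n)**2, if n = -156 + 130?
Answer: 48400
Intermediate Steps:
n = -26
((((0 - 2)*(-6) + 6) - 212) + n)**2 = ((((0 - 2)*(-6) + 6) - 212) - 26)**2 = (((-2*(-6) + 6) - 212) - 26)**2 = (((12 + 6) - 212) - 26)**2 = ((18 - 212) - 26)**2 = (-194 - 26)**2 = (-220)**2 = 48400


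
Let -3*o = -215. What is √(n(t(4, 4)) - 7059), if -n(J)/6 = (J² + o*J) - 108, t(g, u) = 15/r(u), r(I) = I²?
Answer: 3*I*√193974/16 ≈ 82.58*I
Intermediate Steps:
o = 215/3 (o = -⅓*(-215) = 215/3 ≈ 71.667)
t(g, u) = 15/u² (t(g, u) = 15/(u²) = 15/u²)
n(J) = 648 - 430*J - 6*J² (n(J) = -6*((J² + 215*J/3) - 108) = -6*(-108 + J² + 215*J/3) = 648 - 430*J - 6*J²)
√(n(t(4, 4)) - 7059) = √((648 - 6450/4² - 6*(15/4²)²) - 7059) = √((648 - 6450/16 - 6*(15*(1/16))²) - 7059) = √((648 - 430*15/16 - 6*(15/16)²) - 7059) = √((648 - 3225/8 - 6*225/256) - 7059) = √((648 - 3225/8 - 675/128) - 7059) = √(30669/128 - 7059) = √(-872883/128) = 3*I*√193974/16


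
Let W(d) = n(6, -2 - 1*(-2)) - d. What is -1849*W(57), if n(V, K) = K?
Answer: 105393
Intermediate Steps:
W(d) = -d (W(d) = (-2 - 1*(-2)) - d = (-2 + 2) - d = 0 - d = -d)
-1849*W(57) = -(-1849)*57 = -1849*(-57) = 105393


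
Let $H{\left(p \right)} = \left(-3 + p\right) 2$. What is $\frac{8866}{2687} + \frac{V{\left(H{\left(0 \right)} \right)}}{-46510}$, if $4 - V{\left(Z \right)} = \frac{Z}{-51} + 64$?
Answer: $\frac{3506413167}{1062265145} \approx 3.3009$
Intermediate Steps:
$H{\left(p \right)} = -6 + 2 p$
$V{\left(Z \right)} = -60 + \frac{Z}{51}$ ($V{\left(Z \right)} = 4 - \left(\frac{Z}{-51} + 64\right) = 4 - \left(Z \left(- \frac{1}{51}\right) + 64\right) = 4 - \left(- \frac{Z}{51} + 64\right) = 4 - \left(64 - \frac{Z}{51}\right) = 4 + \left(-64 + \frac{Z}{51}\right) = -60 + \frac{Z}{51}$)
$\frac{8866}{2687} + \frac{V{\left(H{\left(0 \right)} \right)}}{-46510} = \frac{8866}{2687} + \frac{-60 + \frac{-6 + 2 \cdot 0}{51}}{-46510} = 8866 \cdot \frac{1}{2687} + \left(-60 + \frac{-6 + 0}{51}\right) \left(- \frac{1}{46510}\right) = \frac{8866}{2687} + \left(-60 + \frac{1}{51} \left(-6\right)\right) \left(- \frac{1}{46510}\right) = \frac{8866}{2687} + \left(-60 - \frac{2}{17}\right) \left(- \frac{1}{46510}\right) = \frac{8866}{2687} - - \frac{511}{395335} = \frac{8866}{2687} + \frac{511}{395335} = \frac{3506413167}{1062265145}$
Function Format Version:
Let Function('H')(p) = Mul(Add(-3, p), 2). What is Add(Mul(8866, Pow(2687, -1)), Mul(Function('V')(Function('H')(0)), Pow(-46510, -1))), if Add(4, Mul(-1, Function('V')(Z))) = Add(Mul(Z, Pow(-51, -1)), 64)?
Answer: Rational(3506413167, 1062265145) ≈ 3.3009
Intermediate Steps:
Function('H')(p) = Add(-6, Mul(2, p))
Function('V')(Z) = Add(-60, Mul(Rational(1, 51), Z)) (Function('V')(Z) = Add(4, Mul(-1, Add(Mul(Z, Pow(-51, -1)), 64))) = Add(4, Mul(-1, Add(Mul(Z, Rational(-1, 51)), 64))) = Add(4, Mul(-1, Add(Mul(Rational(-1, 51), Z), 64))) = Add(4, Mul(-1, Add(64, Mul(Rational(-1, 51), Z)))) = Add(4, Add(-64, Mul(Rational(1, 51), Z))) = Add(-60, Mul(Rational(1, 51), Z)))
Add(Mul(8866, Pow(2687, -1)), Mul(Function('V')(Function('H')(0)), Pow(-46510, -1))) = Add(Mul(8866, Pow(2687, -1)), Mul(Add(-60, Mul(Rational(1, 51), Add(-6, Mul(2, 0)))), Pow(-46510, -1))) = Add(Mul(8866, Rational(1, 2687)), Mul(Add(-60, Mul(Rational(1, 51), Add(-6, 0))), Rational(-1, 46510))) = Add(Rational(8866, 2687), Mul(Add(-60, Mul(Rational(1, 51), -6)), Rational(-1, 46510))) = Add(Rational(8866, 2687), Mul(Add(-60, Rational(-2, 17)), Rational(-1, 46510))) = Add(Rational(8866, 2687), Mul(Rational(-1022, 17), Rational(-1, 46510))) = Add(Rational(8866, 2687), Rational(511, 395335)) = Rational(3506413167, 1062265145)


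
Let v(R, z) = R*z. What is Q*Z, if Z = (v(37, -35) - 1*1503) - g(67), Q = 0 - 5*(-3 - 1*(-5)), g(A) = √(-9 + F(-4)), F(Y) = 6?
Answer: 27980 + 10*I*√3 ≈ 27980.0 + 17.32*I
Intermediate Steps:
g(A) = I*√3 (g(A) = √(-9 + 6) = √(-3) = I*√3)
Q = -10 (Q = 0 - 5*(-3 + 5) = 0 - 5*2 = 0 - 10 = -10)
Z = -2798 - I*√3 (Z = (37*(-35) - 1*1503) - I*√3 = (-1295 - 1503) - I*√3 = -2798 - I*√3 ≈ -2798.0 - 1.732*I)
Q*Z = -10*(-2798 - I*√3) = 27980 + 10*I*√3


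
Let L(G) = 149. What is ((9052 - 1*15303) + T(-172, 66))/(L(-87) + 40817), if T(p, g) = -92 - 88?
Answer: -6431/40966 ≈ -0.15698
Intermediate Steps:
T(p, g) = -180
((9052 - 1*15303) + T(-172, 66))/(L(-87) + 40817) = ((9052 - 1*15303) - 180)/(149 + 40817) = ((9052 - 15303) - 180)/40966 = (-6251 - 180)*(1/40966) = -6431*1/40966 = -6431/40966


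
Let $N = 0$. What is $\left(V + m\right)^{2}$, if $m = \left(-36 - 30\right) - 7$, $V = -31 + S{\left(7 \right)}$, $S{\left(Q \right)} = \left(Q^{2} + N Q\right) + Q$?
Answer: $2304$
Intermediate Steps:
$S{\left(Q \right)} = Q + Q^{2}$ ($S{\left(Q \right)} = \left(Q^{2} + 0 Q\right) + Q = \left(Q^{2} + 0\right) + Q = Q^{2} + Q = Q + Q^{2}$)
$V = 25$ ($V = -31 + 7 \left(1 + 7\right) = -31 + 7 \cdot 8 = -31 + 56 = 25$)
$m = -73$ ($m = -66 - 7 = -73$)
$\left(V + m\right)^{2} = \left(25 - 73\right)^{2} = \left(-48\right)^{2} = 2304$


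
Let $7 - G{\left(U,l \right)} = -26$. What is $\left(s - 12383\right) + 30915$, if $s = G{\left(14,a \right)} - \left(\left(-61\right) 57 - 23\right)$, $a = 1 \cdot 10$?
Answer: $22065$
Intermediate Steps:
$a = 10$
$G{\left(U,l \right)} = 33$ ($G{\left(U,l \right)} = 7 - -26 = 7 + 26 = 33$)
$s = 3533$ ($s = 33 - \left(\left(-61\right) 57 - 23\right) = 33 - \left(-3477 - 23\right) = 33 - -3500 = 33 + 3500 = 3533$)
$\left(s - 12383\right) + 30915 = \left(3533 - 12383\right) + 30915 = -8850 + 30915 = 22065$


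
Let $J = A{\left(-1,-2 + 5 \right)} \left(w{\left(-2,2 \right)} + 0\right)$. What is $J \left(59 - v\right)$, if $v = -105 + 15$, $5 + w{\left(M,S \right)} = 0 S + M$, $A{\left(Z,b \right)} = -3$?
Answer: $3129$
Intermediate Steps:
$w{\left(M,S \right)} = -5 + M$ ($w{\left(M,S \right)} = -5 + \left(0 S + M\right) = -5 + \left(0 + M\right) = -5 + M$)
$v = -90$
$J = 21$ ($J = - 3 \left(\left(-5 - 2\right) + 0\right) = - 3 \left(-7 + 0\right) = \left(-3\right) \left(-7\right) = 21$)
$J \left(59 - v\right) = 21 \left(59 - -90\right) = 21 \left(59 + 90\right) = 21 \cdot 149 = 3129$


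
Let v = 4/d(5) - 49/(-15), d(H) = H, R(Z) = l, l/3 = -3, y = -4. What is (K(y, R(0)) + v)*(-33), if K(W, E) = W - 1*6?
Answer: 979/5 ≈ 195.80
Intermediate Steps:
l = -9 (l = 3*(-3) = -9)
R(Z) = -9
K(W, E) = -6 + W (K(W, E) = W - 6 = -6 + W)
v = 61/15 (v = 4/5 - 49/(-15) = 4*(⅕) - 49*(-1/15) = ⅘ + 49/15 = 61/15 ≈ 4.0667)
(K(y, R(0)) + v)*(-33) = ((-6 - 4) + 61/15)*(-33) = (-10 + 61/15)*(-33) = -89/15*(-33) = 979/5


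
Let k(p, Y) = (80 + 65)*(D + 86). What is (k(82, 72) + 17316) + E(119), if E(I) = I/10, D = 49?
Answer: 369029/10 ≈ 36903.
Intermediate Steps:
E(I) = I/10 (E(I) = I*(⅒) = I/10)
k(p, Y) = 19575 (k(p, Y) = (80 + 65)*(49 + 86) = 145*135 = 19575)
(k(82, 72) + 17316) + E(119) = (19575 + 17316) + (⅒)*119 = 36891 + 119/10 = 369029/10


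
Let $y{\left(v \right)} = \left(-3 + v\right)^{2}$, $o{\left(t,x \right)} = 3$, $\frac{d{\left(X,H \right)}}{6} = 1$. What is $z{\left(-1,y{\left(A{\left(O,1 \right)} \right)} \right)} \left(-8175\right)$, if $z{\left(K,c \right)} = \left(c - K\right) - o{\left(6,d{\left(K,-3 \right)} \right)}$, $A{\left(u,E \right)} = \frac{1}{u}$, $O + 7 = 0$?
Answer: $- \frac{3155550}{49} \approx -64399.0$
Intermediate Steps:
$O = -7$ ($O = -7 + 0 = -7$)
$d{\left(X,H \right)} = 6$ ($d{\left(X,H \right)} = 6 \cdot 1 = 6$)
$z{\left(K,c \right)} = -3 + c - K$ ($z{\left(K,c \right)} = \left(c - K\right) - 3 = -3 + c - K$)
$z{\left(-1,y{\left(A{\left(O,1 \right)} \right)} \right)} \left(-8175\right) = \left(-3 + \left(-3 + \frac{1}{-7}\right)^{2} - -1\right) \left(-8175\right) = \left(-3 + \left(-3 - \frac{1}{7}\right)^{2} + 1\right) \left(-8175\right) = \left(-3 + \left(- \frac{22}{7}\right)^{2} + 1\right) \left(-8175\right) = \left(-3 + \frac{484}{49} + 1\right) \left(-8175\right) = \frac{386}{49} \left(-8175\right) = - \frac{3155550}{49}$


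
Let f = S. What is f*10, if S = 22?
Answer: 220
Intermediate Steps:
f = 22
f*10 = 22*10 = 220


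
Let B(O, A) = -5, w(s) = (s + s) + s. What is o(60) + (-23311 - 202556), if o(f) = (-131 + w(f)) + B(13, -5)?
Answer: -225823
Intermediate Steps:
w(s) = 3*s (w(s) = 2*s + s = 3*s)
o(f) = -136 + 3*f (o(f) = (-131 + 3*f) - 5 = -136 + 3*f)
o(60) + (-23311 - 202556) = (-136 + 3*60) + (-23311 - 202556) = (-136 + 180) - 225867 = 44 - 225867 = -225823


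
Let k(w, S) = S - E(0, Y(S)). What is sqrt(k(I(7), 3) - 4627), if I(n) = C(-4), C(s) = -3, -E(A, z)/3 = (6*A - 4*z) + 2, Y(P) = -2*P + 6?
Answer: I*sqrt(4618) ≈ 67.956*I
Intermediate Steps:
Y(P) = 6 - 2*P
E(A, z) = -6 - 18*A + 12*z (E(A, z) = -3*((6*A - 4*z) + 2) = -3*((-4*z + 6*A) + 2) = -3*(2 - 4*z + 6*A) = -6 - 18*A + 12*z)
I(n) = -3
k(w, S) = -66 + 25*S (k(w, S) = S - (-6 - 18*0 + 12*(6 - 2*S)) = S - (-6 + 0 + (72 - 24*S)) = S - (66 - 24*S) = S + (-66 + 24*S) = -66 + 25*S)
sqrt(k(I(7), 3) - 4627) = sqrt((-66 + 25*3) - 4627) = sqrt((-66 + 75) - 4627) = sqrt(9 - 4627) = sqrt(-4618) = I*sqrt(4618)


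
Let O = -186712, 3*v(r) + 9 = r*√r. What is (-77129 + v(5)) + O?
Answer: -263844 + 5*√5/3 ≈ -2.6384e+5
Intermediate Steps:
v(r) = -3 + r^(3/2)/3 (v(r) = -3 + (r*√r)/3 = -3 + r^(3/2)/3)
(-77129 + v(5)) + O = (-77129 + (-3 + 5^(3/2)/3)) - 186712 = (-77129 + (-3 + (5*√5)/3)) - 186712 = (-77129 + (-3 + 5*√5/3)) - 186712 = (-77132 + 5*√5/3) - 186712 = -263844 + 5*√5/3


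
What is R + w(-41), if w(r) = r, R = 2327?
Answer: 2286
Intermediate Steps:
R + w(-41) = 2327 - 41 = 2286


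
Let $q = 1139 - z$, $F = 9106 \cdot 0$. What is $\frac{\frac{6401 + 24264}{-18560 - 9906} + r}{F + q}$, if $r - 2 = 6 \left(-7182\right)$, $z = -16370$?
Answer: $- \frac{1226630605}{498411194} \approx -2.4611$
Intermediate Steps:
$F = 0$
$q = 17509$ ($q = 1139 - -16370 = 1139 + 16370 = 17509$)
$r = -43090$ ($r = 2 + 6 \left(-7182\right) = 2 - 43092 = -43090$)
$\frac{\frac{6401 + 24264}{-18560 - 9906} + r}{F + q} = \frac{\frac{6401 + 24264}{-18560 - 9906} - 43090}{0 + 17509} = \frac{\frac{30665}{-28466} - 43090}{17509} = \left(30665 \left(- \frac{1}{28466}\right) - 43090\right) \frac{1}{17509} = \left(- \frac{30665}{28466} - 43090\right) \frac{1}{17509} = \left(- \frac{1226630605}{28466}\right) \frac{1}{17509} = - \frac{1226630605}{498411194}$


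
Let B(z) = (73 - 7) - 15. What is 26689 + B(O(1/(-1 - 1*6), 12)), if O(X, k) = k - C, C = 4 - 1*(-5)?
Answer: 26740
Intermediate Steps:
C = 9 (C = 4 + 5 = 9)
O(X, k) = -9 + k (O(X, k) = k - 1*9 = k - 9 = -9 + k)
B(z) = 51 (B(z) = 66 - 15 = 51)
26689 + B(O(1/(-1 - 1*6), 12)) = 26689 + 51 = 26740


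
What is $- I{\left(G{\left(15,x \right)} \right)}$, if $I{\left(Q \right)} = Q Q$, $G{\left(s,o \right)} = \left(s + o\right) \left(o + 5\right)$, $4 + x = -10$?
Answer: $-81$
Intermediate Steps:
$x = -14$ ($x = -4 - 10 = -14$)
$G{\left(s,o \right)} = \left(5 + o\right) \left(o + s\right)$ ($G{\left(s,o \right)} = \left(o + s\right) \left(5 + o\right) = \left(5 + o\right) \left(o + s\right)$)
$I{\left(Q \right)} = Q^{2}$
$- I{\left(G{\left(15,x \right)} \right)} = - \left(\left(-14\right)^{2} + 5 \left(-14\right) + 5 \cdot 15 - 210\right)^{2} = - \left(196 - 70 + 75 - 210\right)^{2} = - \left(-9\right)^{2} = \left(-1\right) 81 = -81$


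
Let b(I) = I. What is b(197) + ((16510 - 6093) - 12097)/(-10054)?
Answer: 991159/5027 ≈ 197.17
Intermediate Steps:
b(197) + ((16510 - 6093) - 12097)/(-10054) = 197 + ((16510 - 6093) - 12097)/(-10054) = 197 + (10417 - 12097)*(-1/10054) = 197 - 1680*(-1/10054) = 197 + 840/5027 = 991159/5027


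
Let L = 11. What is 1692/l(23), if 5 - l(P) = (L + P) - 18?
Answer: -1692/11 ≈ -153.82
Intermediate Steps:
l(P) = 12 - P (l(P) = 5 - ((11 + P) - 18) = 5 - (-7 + P) = 5 + (7 - P) = 12 - P)
1692/l(23) = 1692/(12 - 1*23) = 1692/(12 - 23) = 1692/(-11) = 1692*(-1/11) = -1692/11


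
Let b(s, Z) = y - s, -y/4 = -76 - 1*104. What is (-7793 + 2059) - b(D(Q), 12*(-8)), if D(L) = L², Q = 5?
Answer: -6429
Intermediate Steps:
y = 720 (y = -4*(-76 - 1*104) = -4*(-76 - 104) = -4*(-180) = 720)
b(s, Z) = 720 - s
(-7793 + 2059) - b(D(Q), 12*(-8)) = (-7793 + 2059) - (720 - 1*5²) = -5734 - (720 - 1*25) = -5734 - (720 - 25) = -5734 - 1*695 = -5734 - 695 = -6429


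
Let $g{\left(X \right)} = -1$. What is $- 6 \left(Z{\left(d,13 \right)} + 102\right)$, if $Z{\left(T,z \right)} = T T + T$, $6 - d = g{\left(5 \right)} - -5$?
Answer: $-648$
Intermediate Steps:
$d = 2$ ($d = 6 - \left(-1 - -5\right) = 6 - \left(-1 + 5\right) = 6 - 4 = 2$)
$Z{\left(T,z \right)} = T + T^{2}$ ($Z{\left(T,z \right)} = T^{2} + T = T + T^{2}$)
$- 6 \left(Z{\left(d,13 \right)} + 102\right) = - 6 \left(2 \left(1 + 2\right) + 102\right) = - 6 \left(2 \cdot 3 + 102\right) = - 6 \left(6 + 102\right) = \left(-6\right) 108 = -648$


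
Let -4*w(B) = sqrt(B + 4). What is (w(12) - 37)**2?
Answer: 1444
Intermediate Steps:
w(B) = -sqrt(4 + B)/4 (w(B) = -sqrt(B + 4)/4 = -sqrt(4 + B)/4)
(w(12) - 37)**2 = (-sqrt(4 + 12)/4 - 37)**2 = (-sqrt(16)/4 - 37)**2 = (-1/4*4 - 37)**2 = (-1 - 37)**2 = (-38)**2 = 1444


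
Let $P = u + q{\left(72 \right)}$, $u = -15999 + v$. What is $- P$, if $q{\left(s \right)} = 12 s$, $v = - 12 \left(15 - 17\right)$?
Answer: $15111$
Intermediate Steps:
$v = 24$ ($v = \left(-12\right) \left(-2\right) = 24$)
$u = -15975$ ($u = -15999 + 24 = -15975$)
$P = -15111$ ($P = -15975 + 12 \cdot 72 = -15975 + 864 = -15111$)
$- P = \left(-1\right) \left(-15111\right) = 15111$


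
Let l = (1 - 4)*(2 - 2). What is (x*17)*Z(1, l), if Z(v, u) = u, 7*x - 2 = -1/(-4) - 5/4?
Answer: 0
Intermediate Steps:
l = 0 (l = -3*0 = 0)
x = ⅐ (x = 2/7 + (-1/(-4) - 5/4)/7 = 2/7 + (-1*(-¼) - 5*¼)/7 = 2/7 + (¼ - 5/4)/7 = 2/7 + (⅐)*(-1) = 2/7 - ⅐ = ⅐ ≈ 0.14286)
(x*17)*Z(1, l) = ((⅐)*17)*0 = (17/7)*0 = 0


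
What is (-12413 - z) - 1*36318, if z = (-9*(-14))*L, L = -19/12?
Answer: -97063/2 ≈ -48532.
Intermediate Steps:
L = -19/12 (L = -19*1/12 = -19/12 ≈ -1.5833)
z = -399/2 (z = -9*(-14)*(-19/12) = 126*(-19/12) = -399/2 ≈ -199.50)
(-12413 - z) - 1*36318 = (-12413 - 1*(-399/2)) - 1*36318 = (-12413 + 399/2) - 36318 = -24427/2 - 36318 = -97063/2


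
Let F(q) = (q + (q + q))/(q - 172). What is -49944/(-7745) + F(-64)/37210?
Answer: 10964692992/1700329555 ≈ 6.4486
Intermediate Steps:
F(q) = 3*q/(-172 + q) (F(q) = (q + 2*q)/(-172 + q) = (3*q)/(-172 + q) = 3*q/(-172 + q))
-49944/(-7745) + F(-64)/37210 = -49944/(-7745) + (3*(-64)/(-172 - 64))/37210 = -49944*(-1/7745) + (3*(-64)/(-236))*(1/37210) = 49944/7745 + (3*(-64)*(-1/236))*(1/37210) = 49944/7745 + (48/59)*(1/37210) = 49944/7745 + 24/1097695 = 10964692992/1700329555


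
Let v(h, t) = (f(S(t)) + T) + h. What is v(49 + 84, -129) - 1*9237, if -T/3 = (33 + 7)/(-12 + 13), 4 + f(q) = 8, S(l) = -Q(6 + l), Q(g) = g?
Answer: -9220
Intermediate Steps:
S(l) = -6 - l (S(l) = -(6 + l) = -6 - l)
f(q) = 4 (f(q) = -4 + 8 = 4)
T = -120 (T = -3*(33 + 7)/(-12 + 13) = -120/1 = -120 ≈ -120.00)
v(h, t) = -116 + h (v(h, t) = (4 - 120) + h = -116 + h)
v(49 + 84, -129) - 1*9237 = (-116 + (49 + 84)) - 1*9237 = (-116 + 133) - 9237 = 17 - 9237 = -9220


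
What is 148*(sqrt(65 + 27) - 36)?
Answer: -5328 + 296*sqrt(23) ≈ -3908.4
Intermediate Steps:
148*(sqrt(65 + 27) - 36) = 148*(sqrt(92) - 36) = 148*(2*sqrt(23) - 36) = 148*(-36 + 2*sqrt(23)) = -5328 + 296*sqrt(23)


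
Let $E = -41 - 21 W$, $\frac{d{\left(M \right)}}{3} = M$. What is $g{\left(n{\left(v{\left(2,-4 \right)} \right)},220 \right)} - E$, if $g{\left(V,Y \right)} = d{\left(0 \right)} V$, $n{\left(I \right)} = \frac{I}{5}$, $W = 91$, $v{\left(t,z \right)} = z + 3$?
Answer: $1952$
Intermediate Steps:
$d{\left(M \right)} = 3 M$
$v{\left(t,z \right)} = 3 + z$
$n{\left(I \right)} = \frac{I}{5}$ ($n{\left(I \right)} = I \frac{1}{5} = \frac{I}{5}$)
$g{\left(V,Y \right)} = 0$ ($g{\left(V,Y \right)} = 3 \cdot 0 V = 0 V = 0$)
$E = -1952$ ($E = -41 - 1911 = -1952$)
$g{\left(n{\left(v{\left(2,-4 \right)} \right)},220 \right)} - E = 0 - -1952 = 0 + 1952 = 1952$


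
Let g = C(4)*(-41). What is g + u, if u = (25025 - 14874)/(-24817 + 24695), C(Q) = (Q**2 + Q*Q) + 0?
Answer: -170215/122 ≈ -1395.2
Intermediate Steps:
C(Q) = 2*Q**2 (C(Q) = (Q**2 + Q**2) + 0 = 2*Q**2 + 0 = 2*Q**2)
g = -1312 (g = (2*4**2)*(-41) = (2*16)*(-41) = 32*(-41) = -1312)
u = -10151/122 (u = 10151/(-122) = 10151*(-1/122) = -10151/122 ≈ -83.205)
g + u = -1312 - 10151/122 = -170215/122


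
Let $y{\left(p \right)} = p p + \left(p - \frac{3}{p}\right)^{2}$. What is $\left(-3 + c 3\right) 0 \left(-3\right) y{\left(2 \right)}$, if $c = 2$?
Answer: $0$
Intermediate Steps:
$y{\left(p \right)} = p^{2} + \left(p - \frac{3}{p}\right)^{2}$
$\left(-3 + c 3\right) 0 \left(-3\right) y{\left(2 \right)} = \left(-3 + 2 \cdot 3\right) 0 \left(-3\right) \frac{2^{4} + \left(-3 + 2^{2}\right)^{2}}{4} = \left(-3 + 6\right) 0 \frac{16 + \left(-3 + 4\right)^{2}}{4} = 3 \cdot 0 \frac{16 + 1^{2}}{4} = 0 \frac{16 + 1}{4} = 0 \cdot \frac{1}{4} \cdot 17 = 0 \cdot \frac{17}{4} = 0$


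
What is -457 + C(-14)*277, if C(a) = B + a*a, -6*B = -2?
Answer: 161782/3 ≈ 53927.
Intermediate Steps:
B = ⅓ (B = -⅙*(-2) = ⅓ ≈ 0.33333)
C(a) = ⅓ + a² (C(a) = ⅓ + a*a = ⅓ + a²)
-457 + C(-14)*277 = -457 + (⅓ + (-14)²)*277 = -457 + (⅓ + 196)*277 = -457 + (589/3)*277 = -457 + 163153/3 = 161782/3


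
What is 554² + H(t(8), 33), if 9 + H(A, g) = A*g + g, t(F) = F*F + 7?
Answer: 309283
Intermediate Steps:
t(F) = 7 + F² (t(F) = F² + 7 = 7 + F²)
H(A, g) = -9 + g + A*g (H(A, g) = -9 + (A*g + g) = -9 + (g + A*g) = -9 + g + A*g)
554² + H(t(8), 33) = 554² + (-9 + 33 + (7 + 8²)*33) = 306916 + (-9 + 33 + (7 + 64)*33) = 306916 + (-9 + 33 + 71*33) = 306916 + (-9 + 33 + 2343) = 306916 + 2367 = 309283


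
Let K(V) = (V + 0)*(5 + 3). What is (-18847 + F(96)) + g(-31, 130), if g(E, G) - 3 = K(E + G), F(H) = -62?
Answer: -18114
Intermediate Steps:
K(V) = 8*V (K(V) = V*8 = 8*V)
g(E, G) = 3 + 8*E + 8*G (g(E, G) = 3 + 8*(E + G) = 3 + (8*E + 8*G) = 3 + 8*E + 8*G)
(-18847 + F(96)) + g(-31, 130) = (-18847 - 62) + (3 + 8*(-31) + 8*130) = -18909 + (3 - 248 + 1040) = -18909 + 795 = -18114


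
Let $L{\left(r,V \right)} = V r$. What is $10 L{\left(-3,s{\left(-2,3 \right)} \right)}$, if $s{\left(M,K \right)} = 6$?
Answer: $-180$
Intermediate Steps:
$10 L{\left(-3,s{\left(-2,3 \right)} \right)} = 10 \cdot 6 \left(-3\right) = 10 \left(-18\right) = -180$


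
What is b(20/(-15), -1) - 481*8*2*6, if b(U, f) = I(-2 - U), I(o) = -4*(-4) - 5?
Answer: -46165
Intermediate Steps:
I(o) = 11 (I(o) = 16 - 5 = 11)
b(U, f) = 11
b(20/(-15), -1) - 481*8*2*6 = 11 - 481*8*2*6 = 11 - 7696*6 = 11 - 481*96 = 11 - 46176 = -46165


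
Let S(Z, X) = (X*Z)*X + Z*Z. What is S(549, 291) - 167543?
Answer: 46623727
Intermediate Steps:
S(Z, X) = Z**2 + Z*X**2 (S(Z, X) = Z*X**2 + Z**2 = Z**2 + Z*X**2)
S(549, 291) - 167543 = 549*(549 + 291**2) - 167543 = 549*(549 + 84681) - 167543 = 549*85230 - 167543 = 46791270 - 167543 = 46623727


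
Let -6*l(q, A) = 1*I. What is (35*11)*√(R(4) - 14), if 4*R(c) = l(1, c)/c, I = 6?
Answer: 5775*I/4 ≈ 1443.8*I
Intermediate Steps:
l(q, A) = -1 (l(q, A) = -6/6 = -⅙*6 = -1)
R(c) = -1/(4*c) (R(c) = (-1/c)/4 = -1/(4*c))
(35*11)*√(R(4) - 14) = (35*11)*√(-¼/4 - 14) = 385*√(-¼*¼ - 14) = 385*√(-1/16 - 14) = 385*√(-225/16) = 385*(15*I/4) = 5775*I/4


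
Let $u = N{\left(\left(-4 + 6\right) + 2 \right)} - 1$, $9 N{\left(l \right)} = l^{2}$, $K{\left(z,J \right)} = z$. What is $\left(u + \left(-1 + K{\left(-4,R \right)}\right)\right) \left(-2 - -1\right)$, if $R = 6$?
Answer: $\frac{38}{9} \approx 4.2222$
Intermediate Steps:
$N{\left(l \right)} = \frac{l^{2}}{9}$
$u = \frac{7}{9}$ ($u = \frac{\left(\left(-4 + 6\right) + 2\right)^{2}}{9} - 1 = \frac{\left(2 + 2\right)^{2}}{9} - 1 = \frac{4^{2}}{9} - 1 = \frac{1}{9} \cdot 16 - 1 = \frac{16}{9} - 1 = \frac{7}{9} \approx 0.77778$)
$\left(u + \left(-1 + K{\left(-4,R \right)}\right)\right) \left(-2 - -1\right) = \left(\frac{7}{9} - 5\right) \left(-2 - -1\right) = \left(\frac{7}{9} - 5\right) \left(-2 + 1\right) = \left(- \frac{38}{9}\right) \left(-1\right) = \frac{38}{9}$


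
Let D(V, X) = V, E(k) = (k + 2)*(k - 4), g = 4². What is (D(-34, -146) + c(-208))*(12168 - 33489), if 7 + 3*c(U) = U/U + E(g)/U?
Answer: 20148345/26 ≈ 7.7494e+5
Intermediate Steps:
g = 16
E(k) = (-4 + k)*(2 + k) (E(k) = (2 + k)*(-4 + k) = (-4 + k)*(2 + k))
c(U) = -2 + 72/U (c(U) = -7/3 + (U/U + (-8 + 16² - 2*16)/U)/3 = -7/3 + (1 + (-8 + 256 - 32)/U)/3 = -7/3 + (1 + 216/U)/3 = -7/3 + (⅓ + 72/U) = -2 + 72/U)
(D(-34, -146) + c(-208))*(12168 - 33489) = (-34 + (-2 + 72/(-208)))*(12168 - 33489) = (-34 + (-2 + 72*(-1/208)))*(-21321) = (-34 + (-2 - 9/26))*(-21321) = (-34 - 61/26)*(-21321) = -945/26*(-21321) = 20148345/26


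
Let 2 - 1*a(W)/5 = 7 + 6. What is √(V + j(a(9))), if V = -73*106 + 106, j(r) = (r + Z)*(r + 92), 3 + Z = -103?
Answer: I*√13589 ≈ 116.57*I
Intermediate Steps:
Z = -106 (Z = -3 - 103 = -106)
a(W) = -55 (a(W) = 10 - 5*(7 + 6) = 10 - 5*13 = 10 - 65 = -55)
j(r) = (-106 + r)*(92 + r) (j(r) = (r - 106)*(r + 92) = (-106 + r)*(92 + r))
V = -7632 (V = -7738 + 106 = -7632)
√(V + j(a(9))) = √(-7632 + (-9752 + (-55)² - 14*(-55))) = √(-7632 + (-9752 + 3025 + 770)) = √(-7632 - 5957) = √(-13589) = I*√13589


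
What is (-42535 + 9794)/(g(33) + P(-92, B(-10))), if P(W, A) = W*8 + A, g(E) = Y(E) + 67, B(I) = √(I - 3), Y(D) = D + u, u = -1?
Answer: 1604309/31214 + 32741*I*√13/405782 ≈ 51.397 + 0.29092*I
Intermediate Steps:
Y(D) = -1 + D (Y(D) = D - 1 = -1 + D)
B(I) = √(-3 + I)
g(E) = 66 + E (g(E) = (-1 + E) + 67 = 66 + E)
P(W, A) = A + 8*W (P(W, A) = 8*W + A = A + 8*W)
(-42535 + 9794)/(g(33) + P(-92, B(-10))) = (-42535 + 9794)/((66 + 33) + (√(-3 - 10) + 8*(-92))) = -32741/(99 + (√(-13) - 736)) = -32741/(99 + (I*√13 - 736)) = -32741/(99 + (-736 + I*√13)) = -32741/(-637 + I*√13)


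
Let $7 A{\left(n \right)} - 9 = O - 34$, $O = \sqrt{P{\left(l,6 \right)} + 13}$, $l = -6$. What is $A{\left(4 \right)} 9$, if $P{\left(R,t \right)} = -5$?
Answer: $- \frac{225}{7} + \frac{18 \sqrt{2}}{7} \approx -28.506$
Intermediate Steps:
$O = 2 \sqrt{2}$ ($O = \sqrt{-5 + 13} = \sqrt{8} = 2 \sqrt{2} \approx 2.8284$)
$A{\left(n \right)} = - \frac{25}{7} + \frac{2 \sqrt{2}}{7}$ ($A{\left(n \right)} = \frac{9}{7} + \frac{2 \sqrt{2} - 34}{7} = \frac{9}{7} + \frac{-34 + 2 \sqrt{2}}{7} = \frac{9}{7} - \left(\frac{34}{7} - \frac{2 \sqrt{2}}{7}\right) = - \frac{25}{7} + \frac{2 \sqrt{2}}{7}$)
$A{\left(4 \right)} 9 = \left(- \frac{25}{7} + \frac{2 \sqrt{2}}{7}\right) 9 = - \frac{225}{7} + \frac{18 \sqrt{2}}{7}$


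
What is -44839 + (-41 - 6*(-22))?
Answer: -44748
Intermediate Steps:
-44839 + (-41 - 6*(-22)) = -44839 + (-41 + 132) = -44839 + 91 = -44748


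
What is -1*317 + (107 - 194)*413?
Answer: -36248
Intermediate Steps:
-1*317 + (107 - 194)*413 = -317 - 87*413 = -317 - 35931 = -36248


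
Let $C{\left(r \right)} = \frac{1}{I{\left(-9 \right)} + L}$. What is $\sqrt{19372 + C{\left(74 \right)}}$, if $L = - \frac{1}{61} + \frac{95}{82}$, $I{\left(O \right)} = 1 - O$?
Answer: $\frac{3 \sqrt{6685883499886}}{55733} \approx 139.18$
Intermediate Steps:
$L = \frac{5713}{5002}$ ($L = \left(-1\right) \frac{1}{61} + 95 \cdot \frac{1}{82} = - \frac{1}{61} + \frac{95}{82} = \frac{5713}{5002} \approx 1.1421$)
$C{\left(r \right)} = \frac{5002}{55733}$ ($C{\left(r \right)} = \frac{1}{\left(1 - -9\right) + \frac{5713}{5002}} = \frac{1}{\left(1 + 9\right) + \frac{5713}{5002}} = \frac{1}{10 + \frac{5713}{5002}} = \frac{1}{\frac{55733}{5002}} = \frac{5002}{55733}$)
$\sqrt{19372 + C{\left(74 \right)}} = \sqrt{19372 + \frac{5002}{55733}} = \sqrt{\frac{1079664678}{55733}} = \frac{3 \sqrt{6685883499886}}{55733}$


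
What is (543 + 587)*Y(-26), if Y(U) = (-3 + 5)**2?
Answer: 4520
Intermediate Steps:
Y(U) = 4 (Y(U) = 2**2 = 4)
(543 + 587)*Y(-26) = (543 + 587)*4 = 1130*4 = 4520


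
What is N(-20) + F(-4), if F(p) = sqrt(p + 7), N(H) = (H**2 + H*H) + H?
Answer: 780 + sqrt(3) ≈ 781.73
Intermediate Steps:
N(H) = H + 2*H**2 (N(H) = (H**2 + H**2) + H = 2*H**2 + H = H + 2*H**2)
F(p) = sqrt(7 + p)
N(-20) + F(-4) = -20*(1 + 2*(-20)) + sqrt(7 - 4) = -20*(1 - 40) + sqrt(3) = -20*(-39) + sqrt(3) = 780 + sqrt(3)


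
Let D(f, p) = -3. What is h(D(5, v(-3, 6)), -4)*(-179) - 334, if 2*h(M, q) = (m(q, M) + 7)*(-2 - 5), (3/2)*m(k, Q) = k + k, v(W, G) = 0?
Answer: 4261/6 ≈ 710.17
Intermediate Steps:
m(k, Q) = 4*k/3 (m(k, Q) = 2*(k + k)/3 = 2*(2*k)/3 = 4*k/3)
h(M, q) = -49/2 - 14*q/3 (h(M, q) = ((4*q/3 + 7)*(-2 - 5))/2 = ((7 + 4*q/3)*(-7))/2 = (-49 - 28*q/3)/2 = -49/2 - 14*q/3)
h(D(5, v(-3, 6)), -4)*(-179) - 334 = (-49/2 - 14/3*(-4))*(-179) - 334 = (-49/2 + 56/3)*(-179) - 334 = -35/6*(-179) - 334 = 6265/6 - 334 = 4261/6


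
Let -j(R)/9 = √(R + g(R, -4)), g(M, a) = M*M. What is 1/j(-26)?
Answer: -√26/1170 ≈ -0.0043581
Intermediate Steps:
g(M, a) = M²
j(R) = -9*√(R + R²)
1/j(-26) = 1/(-9*5*√26) = 1/(-45*√26) = -√26/1170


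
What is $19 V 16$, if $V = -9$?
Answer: $-2736$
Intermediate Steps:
$19 V 16 = 19 \left(-9\right) 16 = \left(-171\right) 16 = -2736$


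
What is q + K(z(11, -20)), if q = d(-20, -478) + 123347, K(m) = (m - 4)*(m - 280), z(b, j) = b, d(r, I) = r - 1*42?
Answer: 121402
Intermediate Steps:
d(r, I) = -42 + r (d(r, I) = r - 42 = -42 + r)
K(m) = (-280 + m)*(-4 + m) (K(m) = (-4 + m)*(-280 + m) = (-280 + m)*(-4 + m))
q = 123285 (q = (-42 - 20) + 123347 = -62 + 123347 = 123285)
q + K(z(11, -20)) = 123285 + (1120 + 11**2 - 284*11) = 123285 + (1120 + 121 - 3124) = 123285 - 1883 = 121402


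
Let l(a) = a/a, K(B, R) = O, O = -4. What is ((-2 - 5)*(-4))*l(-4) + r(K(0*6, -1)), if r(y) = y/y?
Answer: 29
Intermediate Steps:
K(B, R) = -4
l(a) = 1
r(y) = 1
((-2 - 5)*(-4))*l(-4) + r(K(0*6, -1)) = ((-2 - 5)*(-4))*1 + 1 = -7*(-4)*1 + 1 = 28*1 + 1 = 28 + 1 = 29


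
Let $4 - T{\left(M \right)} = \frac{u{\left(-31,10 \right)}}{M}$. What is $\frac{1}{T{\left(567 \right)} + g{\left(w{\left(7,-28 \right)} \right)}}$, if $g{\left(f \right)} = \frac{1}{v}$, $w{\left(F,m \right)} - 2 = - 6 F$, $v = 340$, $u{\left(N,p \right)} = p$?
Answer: $\frac{192780}{768287} \approx 0.25092$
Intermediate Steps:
$T{\left(M \right)} = 4 - \frac{10}{M}$
$w{\left(F,m \right)} = 2 - 6 F$
$g{\left(f \right)} = \frac{1}{340}$
$\frac{1}{T{\left(567 \right)} + g{\left(w{\left(7,-28 \right)} \right)}} = \frac{1}{\left(4 - \frac{10}{567}\right) + \frac{1}{340}} = \frac{1}{\frac{2258}{567} + \frac{1}{340}} = \frac{1}{\frac{768287}{192780}} = \frac{192780}{768287}$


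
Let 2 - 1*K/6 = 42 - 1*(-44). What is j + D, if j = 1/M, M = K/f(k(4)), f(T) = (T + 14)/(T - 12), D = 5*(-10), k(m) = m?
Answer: -11199/224 ≈ -49.996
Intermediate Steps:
D = -50
K = -504 (K = 12 - 6*(42 - 1*(-44)) = 12 - 6*(42 + 44) = 12 - 6*86 = 12 - 516 = -504)
f(T) = (14 + T)/(-12 + T)
M = 224 (M = -504*(-12 + 4)/(14 + 4) = -504/(18/(-8)) = -504/((-⅛*18)) = -504/(-9/4) = -504*(-4/9) = 224)
j = 1/224 ≈ 0.0044643
j + D = 1/224 - 50 = -11199/224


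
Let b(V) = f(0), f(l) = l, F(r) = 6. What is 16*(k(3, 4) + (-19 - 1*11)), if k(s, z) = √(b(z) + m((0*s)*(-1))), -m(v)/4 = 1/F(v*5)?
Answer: -480 + 16*I*√6/3 ≈ -480.0 + 13.064*I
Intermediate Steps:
b(V) = 0
m(v) = -⅔ (m(v) = -4/6 = -4*⅙ = -⅔)
k(s, z) = I*√6/3 (k(s, z) = √(0 - ⅔) = √(-⅔) = I*√6/3)
16*(k(3, 4) + (-19 - 1*11)) = 16*(I*√6/3 + (-19 - 1*11)) = 16*(I*√6/3 + (-19 - 11)) = 16*(I*√6/3 - 30) = 16*(-30 + I*√6/3) = -480 + 16*I*√6/3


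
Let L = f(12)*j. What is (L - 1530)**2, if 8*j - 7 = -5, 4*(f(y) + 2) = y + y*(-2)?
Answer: 37515625/16 ≈ 2.3447e+6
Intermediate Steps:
f(y) = -2 - y/4 (f(y) = -2 + (y + y*(-2))/4 = -2 + (y - 2*y)/4 = -2 + (-y)/4 = -2 - y/4)
j = 1/4 (j = 7/8 + (1/8)*(-5) = 7/8 - 5/8 = 1/4 ≈ 0.25000)
L = -5/4 (L = (-2 - 1/4*12)*(1/4) = (-2 - 3)*(1/4) = -5*1/4 = -5/4 ≈ -1.2500)
(L - 1530)**2 = (-5/4 - 1530)**2 = (-6125/4)**2 = 37515625/16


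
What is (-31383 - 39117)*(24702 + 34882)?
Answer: -4200672000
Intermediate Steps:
(-31383 - 39117)*(24702 + 34882) = -70500*59584 = -4200672000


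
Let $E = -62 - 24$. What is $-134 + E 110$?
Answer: $-9594$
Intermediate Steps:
$E = -86$ ($E = -62 - 24 = -86$)
$-134 + E 110 = -134 - 9460 = -9594$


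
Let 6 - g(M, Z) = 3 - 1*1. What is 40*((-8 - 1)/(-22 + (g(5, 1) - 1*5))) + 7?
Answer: 521/23 ≈ 22.652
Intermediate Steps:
g(M, Z) = 4 (g(M, Z) = 6 - (3 - 1*1) = 6 - (3 - 1) = 6 - 1*2 = 6 - 2 = 4)
40*((-8 - 1)/(-22 + (g(5, 1) - 1*5))) + 7 = 40*((-8 - 1)/(-22 + (4 - 1*5))) + 7 = 40*(-9/(-22 + (4 - 5))) + 7 = 40*(-9/(-22 - 1)) + 7 = 40*(-9/(-23)) + 7 = 40*(-9*(-1/23)) + 7 = 40*(9/23) + 7 = 360/23 + 7 = 521/23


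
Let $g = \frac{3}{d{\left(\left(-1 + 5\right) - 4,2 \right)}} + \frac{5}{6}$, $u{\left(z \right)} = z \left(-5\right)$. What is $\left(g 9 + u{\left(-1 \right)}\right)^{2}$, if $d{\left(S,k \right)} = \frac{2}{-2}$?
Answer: $\frac{841}{4} \approx 210.25$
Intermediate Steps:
$u{\left(z \right)} = - 5 z$
$d{\left(S,k \right)} = -1$ ($d{\left(S,k \right)} = 2 \left(- \frac{1}{2}\right) = -1$)
$g = - \frac{13}{6}$ ($g = \frac{3}{-1} + \frac{5}{6} = 3 \left(-1\right) + 5 \cdot \frac{1}{6} = -3 + \frac{5}{6} = - \frac{13}{6} \approx -2.1667$)
$\left(g 9 + u{\left(-1 \right)}\right)^{2} = \left(\left(- \frac{13}{6}\right) 9 - -5\right)^{2} = \left(- \frac{39}{2} + 5\right)^{2} = \left(- \frac{29}{2}\right)^{2} = \frac{841}{4}$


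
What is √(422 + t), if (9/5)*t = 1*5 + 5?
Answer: 2*√962/3 ≈ 20.677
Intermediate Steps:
t = 50/9 (t = 5*(1*5 + 5)/9 = 5*(5 + 5)/9 = (5/9)*10 = 50/9 ≈ 5.5556)
√(422 + t) = √(422 + 50/9) = √(3848/9) = 2*√962/3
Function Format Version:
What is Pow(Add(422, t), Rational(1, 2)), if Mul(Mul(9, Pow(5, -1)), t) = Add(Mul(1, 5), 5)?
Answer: Mul(Rational(2, 3), Pow(962, Rational(1, 2))) ≈ 20.677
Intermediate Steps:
t = Rational(50, 9) (t = Mul(Rational(5, 9), Add(Mul(1, 5), 5)) = Mul(Rational(5, 9), Add(5, 5)) = Mul(Rational(5, 9), 10) = Rational(50, 9) ≈ 5.5556)
Pow(Add(422, t), Rational(1, 2)) = Pow(Add(422, Rational(50, 9)), Rational(1, 2)) = Pow(Rational(3848, 9), Rational(1, 2)) = Mul(Rational(2, 3), Pow(962, Rational(1, 2)))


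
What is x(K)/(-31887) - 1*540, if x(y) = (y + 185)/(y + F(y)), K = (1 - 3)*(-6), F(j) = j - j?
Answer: -206627957/382644 ≈ -540.00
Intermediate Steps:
F(j) = 0
K = 12 (K = -2*(-6) = 12)
x(y) = (185 + y)/y (x(y) = (y + 185)/(y + 0) = (185 + y)/y)
x(K)/(-31887) - 1*540 = ((185 + 12)/12)/(-31887) - 1*540 = ((1/12)*197)*(-1/31887) - 540 = (197/12)*(-1/31887) - 540 = -197/382644 - 540 = -206627957/382644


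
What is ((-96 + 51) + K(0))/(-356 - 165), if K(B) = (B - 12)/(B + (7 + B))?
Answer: 327/3647 ≈ 0.089663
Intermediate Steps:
K(B) = (-12 + B)/(7 + 2*B)
((-96 + 51) + K(0))/(-356 - 165) = ((-96 + 51) + (-12 + 0)/(7 + 2*0))/(-356 - 165) = (-45 - 12/(7 + 0))/(-521) = (-45 - 12/7)*(-1/521) = -327/7*(-1/521) = 327/3647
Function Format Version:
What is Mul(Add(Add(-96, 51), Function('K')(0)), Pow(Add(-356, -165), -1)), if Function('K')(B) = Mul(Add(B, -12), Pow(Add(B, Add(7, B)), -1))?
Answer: Rational(327, 3647) ≈ 0.089663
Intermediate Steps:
Function('K')(B) = Mul(Pow(Add(7, Mul(2, B)), -1), Add(-12, B)) (Function('K')(B) = Mul(Add(-12, B), Pow(Add(7, Mul(2, B)), -1)) = Mul(Pow(Add(7, Mul(2, B)), -1), Add(-12, B)))
Mul(Add(Add(-96, 51), Function('K')(0)), Pow(Add(-356, -165), -1)) = Mul(Add(Add(-96, 51), Mul(Pow(Add(7, Mul(2, 0)), -1), Add(-12, 0))), Pow(Add(-356, -165), -1)) = Mul(Add(-45, Mul(Pow(Add(7, 0), -1), -12)), Pow(-521, -1)) = Mul(Add(-45, Mul(Pow(7, -1), -12)), Rational(-1, 521)) = Mul(Add(-45, Mul(Rational(1, 7), -12)), Rational(-1, 521)) = Mul(Add(-45, Rational(-12, 7)), Rational(-1, 521)) = Mul(Rational(-327, 7), Rational(-1, 521)) = Rational(327, 3647)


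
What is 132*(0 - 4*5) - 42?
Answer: -2682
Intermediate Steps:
132*(0 - 4*5) - 42 = 132*(0 - 20) - 42 = 132*(-20) - 42 = -2640 - 42 = -2682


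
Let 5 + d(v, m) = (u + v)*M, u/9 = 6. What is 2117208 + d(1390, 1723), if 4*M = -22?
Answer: 2109261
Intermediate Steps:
M = -11/2 (M = (¼)*(-22) = -11/2 ≈ -5.5000)
u = 54 (u = 9*6 = 54)
d(v, m) = -302 - 11*v/2 (d(v, m) = -5 + (54 + v)*(-11/2) = -5 + (-297 - 11*v/2) = -302 - 11*v/2)
2117208 + d(1390, 1723) = 2117208 + (-302 - 11/2*1390) = 2117208 + (-302 - 7645) = 2117208 - 7947 = 2109261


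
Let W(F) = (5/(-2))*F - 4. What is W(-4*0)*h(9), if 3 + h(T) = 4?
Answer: -4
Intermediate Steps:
h(T) = 1 (h(T) = -3 + 4 = 1)
W(F) = -4 - 5*F/2 (W(F) = (5*(-½))*F - 4 = -5*F/2 - 4 = -4 - 5*F/2)
W(-4*0)*h(9) = (-4 - (-10)*0)*1 = (-4 - 5/2*0)*1 = (-4 + 0)*1 = -4*1 = -4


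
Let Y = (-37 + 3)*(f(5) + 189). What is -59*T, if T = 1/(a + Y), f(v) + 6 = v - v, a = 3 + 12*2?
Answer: 1/105 ≈ 0.0095238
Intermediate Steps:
a = 27 (a = 3 + 24 = 27)
f(v) = -6 (f(v) = -6 + (v - v) = -6 + 0 = -6)
Y = -6222 (Y = (-37 + 3)*(-6 + 189) = -34*183 = -6222)
T = -1/6195 (T = 1/(27 - 6222) = 1/(-6195) = -1/6195 ≈ -0.00016142)
-59*T = -59*(-1/6195) = 1/105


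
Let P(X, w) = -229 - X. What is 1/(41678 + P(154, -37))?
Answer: 1/41295 ≈ 2.4216e-5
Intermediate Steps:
1/(41678 + P(154, -37)) = 1/(41678 + (-229 - 1*154)) = 1/(41678 + (-229 - 154)) = 1/(41678 - 383) = 1/41295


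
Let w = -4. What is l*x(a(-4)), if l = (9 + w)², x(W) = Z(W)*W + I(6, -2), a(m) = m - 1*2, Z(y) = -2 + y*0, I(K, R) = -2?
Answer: 250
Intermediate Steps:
Z(y) = -2 (Z(y) = -2 + 0 = -2)
a(m) = -2 + m (a(m) = m - 2 = -2 + m)
x(W) = -2 - 2*W (x(W) = -2*W - 2 = -2 - 2*W)
l = 25 (l = (9 - 4)² = 5² = 25)
l*x(a(-4)) = 25*(-2 - 2*(-2 - 4)) = 25*(-2 - 2*(-6)) = 25*(-2 + 12) = 25*10 = 250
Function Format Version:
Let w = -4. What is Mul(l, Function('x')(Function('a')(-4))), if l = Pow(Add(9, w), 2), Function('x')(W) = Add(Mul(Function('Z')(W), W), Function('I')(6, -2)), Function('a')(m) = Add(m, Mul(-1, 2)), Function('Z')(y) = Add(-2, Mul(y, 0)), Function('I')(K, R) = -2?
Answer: 250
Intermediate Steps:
Function('Z')(y) = -2 (Function('Z')(y) = Add(-2, 0) = -2)
Function('a')(m) = Add(-2, m) (Function('a')(m) = Add(m, -2) = Add(-2, m))
Function('x')(W) = Add(-2, Mul(-2, W)) (Function('x')(W) = Add(Mul(-2, W), -2) = Add(-2, Mul(-2, W)))
l = 25 (l = Pow(Add(9, -4), 2) = Pow(5, 2) = 25)
Mul(l, Function('x')(Function('a')(-4))) = Mul(25, Add(-2, Mul(-2, Add(-2, -4)))) = Mul(25, Add(-2, Mul(-2, -6))) = Mul(25, Add(-2, 12)) = Mul(25, 10) = 250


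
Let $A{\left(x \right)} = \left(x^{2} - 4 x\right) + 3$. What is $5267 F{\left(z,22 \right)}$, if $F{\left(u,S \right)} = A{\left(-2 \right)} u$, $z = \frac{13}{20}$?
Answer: $\frac{205413}{4} \approx 51353.0$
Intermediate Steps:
$A{\left(x \right)} = 3 + x^{2} - 4 x$
$z = \frac{13}{20}$ ($z = 13 \cdot \frac{1}{20} = \frac{13}{20} \approx 0.65$)
$F{\left(u,S \right)} = 15 u$ ($F{\left(u,S \right)} = \left(3 + \left(-2\right)^{2} - -8\right) u = \left(3 + 4 + 8\right) u = 15 u$)
$5267 F{\left(z,22 \right)} = 5267 \cdot 15 \cdot \frac{13}{20} = 5267 \cdot \frac{39}{4} = \frac{205413}{4}$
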